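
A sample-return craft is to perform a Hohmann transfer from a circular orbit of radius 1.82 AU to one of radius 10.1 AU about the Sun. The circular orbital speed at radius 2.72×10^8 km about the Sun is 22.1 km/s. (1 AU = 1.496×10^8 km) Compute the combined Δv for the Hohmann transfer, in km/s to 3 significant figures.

Δv = 10.9 km/s

From the circular-orbit relation v² = μ/r at r = 2.72×10^8 km: μ = v²r = (22.1)² × 2.72×10^8 = 1.32848×10^11 km³/s².
In km: r₁ = 1.82 × 1.496×10^8 = 2.72272×10^8 km; r₂ = 10.1 × 1.496×10^8 = 1.51096×10^9 km.
Semi-major axis of the transfer orbit: a_t = (2.72272×10^8 + 1.51096×10^9)/2 = 8.91616×10^8 km.
At r₁ the circular-orbit speed is v₁ = √(μ/r₁) = 22.089 km/s.
On the transfer ellipse at r₁, vis-viva equation gives v_p = √[μ(2/r₁ − 1/a_t)] = 28.755 km/s.
First burn Δv₁ = |v_p − v₁| = 6.666 km/s.
At r₂, v₂ = √(μ/r₂) = 9.377 km/s.
Transfer-orbit speed at r₂: v_a = √[μ(2/r₂ − 1/a_t)] = 5.182 km/s.
Second burn Δv₂ = |v₂ − v_a| = 4.195 km/s.
Total Δv = Δv₁ + Δv₂ = 10.86 km/s.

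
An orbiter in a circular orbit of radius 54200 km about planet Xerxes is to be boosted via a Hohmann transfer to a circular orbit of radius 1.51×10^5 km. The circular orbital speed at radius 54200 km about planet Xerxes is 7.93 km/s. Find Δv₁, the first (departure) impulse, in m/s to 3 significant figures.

Δv₁ = 1690 m/s

From the circular-orbit relation v² = μ/r at r = 54200 km: μ = v²r = (7.93)² × 54200 = 3.40836×10^6 km³/s².
Semi-major axis of the transfer orbit: a_t = (54200 + 1.510×10^5)/2 = 1.026×10^5 km.
Circular speed at r = 54200 km: v_c = √(μ/r) = 7.930 km/s.
Vis-viva on the transfer ellipse at r = 54200 km gives v_t = √[μ(2/r − 1/a_t)] = 9.620 km/s.
Δv₁ = |v_t − v_c| = |9.620 − 7.930| = 1.690 km/s.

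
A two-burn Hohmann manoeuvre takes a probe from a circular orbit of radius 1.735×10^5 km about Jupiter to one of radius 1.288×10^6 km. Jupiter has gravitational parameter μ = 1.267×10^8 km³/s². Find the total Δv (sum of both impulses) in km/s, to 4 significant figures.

The Hohmann ellipse has a_t = (r₁ + r₂)/2 = 7.3075×10^5 km.
Circular speed at r₁: v₁ = √(μ/r₁) = √(1.267×10^8/1.735×10^5) = 27.0233 km/s.
Transfer-orbit speed at r₁ (v² = μ(2/r − 1/a)): v_p = √[μ(2/r₁ − 1/a_t)] = 35.8767 km/s.
First burn Δv₁ = |v_p − v₁| = 8.853 km/s.
Circular speed at r₂: v₂ = √(μ/r₂) = 9.918 km/s.
Transfer-orbit speed at r₂: v_a = √[μ(2/r₂ − 1/a_t)] = 4.833 km/s.
Second burn Δv₂ = |v₂ − v_a| = 5.085 km/s.
Total Δv = Δv₁ + Δv₂ = 13.94 km/s.

Δv = 13.94 km/s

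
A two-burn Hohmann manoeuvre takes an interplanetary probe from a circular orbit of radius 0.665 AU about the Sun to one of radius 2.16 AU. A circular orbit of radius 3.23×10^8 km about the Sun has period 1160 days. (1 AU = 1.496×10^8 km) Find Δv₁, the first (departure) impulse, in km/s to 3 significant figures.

Δv₁ = 8.63 km/s

From Kepler's third law T² = 4π²r³/μ at r = 3.23×10^8 km, T = 1160 days = 1160 × 86400 s = 1.00224×10^8 s: μ = 4π²r³/T² = 1.32441×10^11 km³/s².
In km: r₁ = 0.665 × 1.496×10^8 = 9.9484×10^7 km; r₂ = 2.16 × 1.496×10^8 = 3.23136×10^8 km.
Transfer-ellipse semi-major axis a_t = (r₁ + r₂)/2 = (9.9484×10^7 + 3.23136×10^8)/2 = 2.1131×10^8 km.
On the circular orbit at r = 9.9484×10^7 km, v_c = √(μ/r) = 36.487 km/s.
Vis-viva on the transfer ellipse at r = 9.9484×10^7 km gives v_t = √[μ(2/r − 1/a_t)] = 45.120 km/s.
Δv₁ = |v_t − v_c| = |45.120 − 36.487| = 8.633 km/s.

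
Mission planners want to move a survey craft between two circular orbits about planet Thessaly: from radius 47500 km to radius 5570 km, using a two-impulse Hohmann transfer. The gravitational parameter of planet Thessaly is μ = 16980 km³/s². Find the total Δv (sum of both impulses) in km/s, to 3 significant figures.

Δv = 0.914 km/s

The Hohmann ellipse has a_t = (r₁ + r₂)/2 = 26535 km.
Circular speed at r₁: v₁ = √(μ/r₁) = √(16980/47500) = 0.5979 km/s.
On the transfer ellipse at r₁, vis-viva gives v_a = √[μ(2/r₁ − 1/a_t)] = 0.2739 km/s.
First burn Δv₁ = |v_a − v₁| = 0.3240 km/s.
At r₂, v₂ = √(μ/r₂) = 1.746 km/s.
Transfer-orbit speed at r₂: v_p = √[μ(2/r₂ − 1/a_t)] = 2.336 km/s.
Second burn Δv₂ = |v₂ − v_p| = 0.5900 km/s.
Total Δv = Δv₁ + Δv₂ = 0.9140 km/s.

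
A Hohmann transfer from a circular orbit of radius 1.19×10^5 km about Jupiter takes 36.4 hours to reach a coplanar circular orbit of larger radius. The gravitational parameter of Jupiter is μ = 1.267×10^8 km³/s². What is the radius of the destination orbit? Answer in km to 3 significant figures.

r₂ = 1.09×10^6 km

Transfer time t = 36.4 hours = 1.3104×10^5 s, and t = π√(a_t³/μ).
So a_t = (μ t²/π²)^(1/3) = (1.267×10^8 × (1.3104×10^5)² / π²)^(1/3) = 6.0408×10^5 km.
Since a_t = (r₁ + r₂)/2, r₂ = 2a_t − r₁ = 2×6.0408×10^5 − 1.190×10^5 = 1.08916×10^6 km.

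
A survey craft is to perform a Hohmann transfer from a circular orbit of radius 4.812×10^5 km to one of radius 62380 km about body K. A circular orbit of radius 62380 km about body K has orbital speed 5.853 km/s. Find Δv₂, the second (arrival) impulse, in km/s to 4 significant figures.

From the circular-orbit relation v² = μ/r at r = 62380 km: μ = v²r = (5.853)² × 62380 = 2.13699×10^6 km³/s².
The Hohmann ellipse has a_t = (r₁ + r₂)/2 = 2.7179×10^5 km.
On the circular orbit at r = 62380 km, v_c = √(μ/r) = 5.853 km/s.
Transfer-orbit speed at the same r (vis-viva, a = a_t): v_t = √[μ(2/r − 1/a_t)] = 7.788 km/s.
Δv₂ = |v_t − v_c| = |7.788 − 5.853| = 1.935 km/s.

Δv₂ = 1.935 km/s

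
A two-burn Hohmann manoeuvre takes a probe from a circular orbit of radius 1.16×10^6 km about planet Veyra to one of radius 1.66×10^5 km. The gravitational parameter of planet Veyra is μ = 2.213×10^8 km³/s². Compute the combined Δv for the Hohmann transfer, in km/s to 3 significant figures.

The Hohmann ellipse has a_t = (r₁ + r₂)/2 = 6.630×10^5 km.
Circular speed at r₁: v₁ = √(μ/r₁) = √(2.213×10^8/1.160×10^6) = 13.812 km/s.
On the transfer ellipse at r₁, vis-viva gives v_a = √[μ(2/r₁ − 1/a_t)] = 6.9113 km/s.
First burn Δv₁ = |v_a − v₁| = 6.901 km/s.
Circular speed at r₂: v₂ = √(μ/r₂) = 36.512 km/s.
Transfer-orbit speed at r₂: v_p = √[μ(2/r₂ − 1/a_t)] = 48.296 km/s.
Second burn Δv₂ = |v₂ − v_p| = 11.78 km/s.
Total Δv = Δv₁ + Δv₂ = 18.68 km/s.

Δv = 18.7 km/s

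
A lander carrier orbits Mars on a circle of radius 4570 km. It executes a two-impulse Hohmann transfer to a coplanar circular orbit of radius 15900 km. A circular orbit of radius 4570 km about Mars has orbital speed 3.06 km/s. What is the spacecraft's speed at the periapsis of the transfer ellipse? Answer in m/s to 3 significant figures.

From the circular-orbit relation v² = μ/r at r = 4570 km: μ = v²r = (3.06)² × 4570 = 42791.7 km³/s².
The Hohmann ellipse has a_t = (r₁ + r₂)/2 = 10235 km.
At periapsis, r = 4570 km.
Applying v² = μ(2/r − 1/a_t): v = 3.814 km/s.

v = 3810 m/s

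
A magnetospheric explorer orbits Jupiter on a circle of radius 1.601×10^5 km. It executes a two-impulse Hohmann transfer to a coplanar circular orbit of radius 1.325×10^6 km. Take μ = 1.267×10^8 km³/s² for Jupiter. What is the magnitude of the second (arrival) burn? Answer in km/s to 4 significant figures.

Δv₂ = 5.238 km/s

Transfer-ellipse semi-major axis a_t = (r₁ + r₂)/2 = (1.601×10^5 + 1.325×10^6)/2 = 7.4255×10^5 km.
On the circular orbit at r = 1.325×10^6 km, v_c = √(μ/r) = 9.779 km/s.
Vis-viva on the transfer ellipse at r = 1.325×10^6 km gives v_t = √[μ(2/r − 1/a_t)] = 4.541 km/s.
Δv₂ = |v_t − v_c| = |4.541 − 9.779| = 5.238 km/s.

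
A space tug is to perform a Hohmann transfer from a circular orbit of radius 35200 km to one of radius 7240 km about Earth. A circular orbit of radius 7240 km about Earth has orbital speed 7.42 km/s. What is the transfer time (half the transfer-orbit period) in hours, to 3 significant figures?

t = 4.27 hours

From the circular-orbit relation v² = μ/r at r = 7240 km: μ = v²r = (7.42)² × 7240 = 3.98608×10^5 km³/s².
Semi-major axis of the transfer orbit: a_t = (35200 + 7240)/2 = 21220 km.
Half the transfer-orbit period gives t = π√(a_t³/μ) = 15380 s.
Converting: 15380 s ÷ 3600 s/hour = 4.27 hours.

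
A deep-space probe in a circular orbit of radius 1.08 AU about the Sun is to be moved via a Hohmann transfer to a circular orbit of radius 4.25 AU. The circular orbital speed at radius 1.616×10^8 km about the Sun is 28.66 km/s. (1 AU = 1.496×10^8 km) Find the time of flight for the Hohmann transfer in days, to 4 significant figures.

From the circular-orbit relation v² = μ/r at r = 1.616×10^8 km: μ = v²r = (28.66)² × 1.616×10^8 = 1.32738×10^11 km³/s².
In km: r₁ = 1.08 × 1.496×10^8 = 1.61568×10^8 km; r₂ = 4.25 × 1.496×10^8 = 6.358×10^8 km.
Semi-major axis of the transfer orbit: a_t = (1.61568×10^8 + 6.358×10^8)/2 = 3.98684×10^8 km.
Half the transfer-orbit period gives t = π√(a_t³/μ) = 6.8643×10^7 s.
Converting: 6.8643×10^7 s ÷ 86400 s/day = 794.5 days.

t = 794.5 days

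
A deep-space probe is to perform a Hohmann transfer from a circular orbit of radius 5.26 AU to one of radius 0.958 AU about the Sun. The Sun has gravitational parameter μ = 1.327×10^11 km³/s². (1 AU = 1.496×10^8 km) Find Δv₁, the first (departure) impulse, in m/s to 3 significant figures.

Δv₁ = 5780 m/s

In km: r₁ = 5.26 × 1.496×10^8 = 7.86896×10^8 km; r₂ = 0.958 × 1.496×10^8 = 1.433168×10^8 km.
Semi-major axis of the transfer orbit: a_t = (7.86896×10^8 + 1.433168×10^8)/2 = 4.651064×10^8 km.
Circular speed at r = 7.86896×10^8 km: v_c = √(μ/r) = 12.986 km/s.
Transfer-orbit speed at the same r (vis-viva, a = a_t): v_t = √[μ(2/r − 1/a_t)] = 7.2086 km/s.
Δv₁ = |v_t − v_c| = |7.2086 − 12.986| = 5.777 km/s.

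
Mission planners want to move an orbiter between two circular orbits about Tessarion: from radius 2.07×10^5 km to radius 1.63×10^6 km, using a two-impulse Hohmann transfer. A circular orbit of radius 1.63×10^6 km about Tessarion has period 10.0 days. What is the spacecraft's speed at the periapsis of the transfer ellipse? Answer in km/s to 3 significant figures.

From Kepler's third law T² = 4π²r³/μ at r = 1.63×10^6 km, T = 10.0 days = 10.0 × 86400 s = 8.640×10^5 s: μ = 4π²r³/T² = 2.29031×10^8 km³/s².
The Hohmann ellipse has a_t = (r₁ + r₂)/2 = 9.185×10^5 km.
At periapsis, r = 2.070×10^5 km.
Applying v² = μ(2/r − 1/a_t): v = 44.31 km/s.

v = 44.3 km/s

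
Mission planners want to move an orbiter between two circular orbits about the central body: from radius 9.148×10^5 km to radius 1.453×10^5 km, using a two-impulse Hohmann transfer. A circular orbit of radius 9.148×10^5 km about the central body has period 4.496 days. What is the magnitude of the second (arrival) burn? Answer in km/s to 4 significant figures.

From Kepler's third law T² = 4π²r³/μ at r = 9.148×10^5 km, T = 4.496 days = 4.496 × 86400 s = 3.884544×10^5 s: μ = 4π²r³/T² = 2.00289×10^8 km³/s².
Semi-major axis of the transfer orbit: a_t = (9.148×10^5 + 1.453×10^5)/2 = 5.3005×10^5 km.
Circular speed at r = 1.453×10^5 km: v_c = √(μ/r) = 37.13 km/s.
Transfer-orbit speed at the same r (vis-viva, a = a_t): v_t = √[μ(2/r − 1/a_t)] = 48.78 km/s.
Δv₂ = |v_t − v_c| = |48.78 − 37.13| = 11.65 km/s.

Δv₂ = 11.65 km/s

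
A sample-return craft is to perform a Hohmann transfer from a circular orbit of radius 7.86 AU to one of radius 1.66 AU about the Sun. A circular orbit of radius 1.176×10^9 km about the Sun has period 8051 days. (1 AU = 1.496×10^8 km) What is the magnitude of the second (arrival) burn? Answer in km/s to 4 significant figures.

Δv₂ = 6.588 km/s

From Kepler's third law T² = 4π²r³/μ at r = 1.176×10^9 km, T = 8051 days = 8051 × 86400 s = 6.956064×10^8 s: μ = 4π²r³/T² = 1.32695×10^11 km³/s².
In km: r₁ = 7.86 × 1.496×10^8 = 1.175856×10^9 km; r₂ = 1.66 × 1.496×10^8 = 2.48336×10^8 km.
The Hohmann ellipse has a_t = (r₁ + r₂)/2 = 7.12096×10^8 km.
Circular speed at r = 2.48336×10^8 km: v_c = √(μ/r) = 23.116 km/s.
Transfer-orbit speed at the same r (vis-viva, a = a_t): v_t = √[μ(2/r − 1/a_t)] = 29.704 km/s.
Δv₂ = |v_t − v_c| = |29.704 − 23.116| = 6.588 km/s.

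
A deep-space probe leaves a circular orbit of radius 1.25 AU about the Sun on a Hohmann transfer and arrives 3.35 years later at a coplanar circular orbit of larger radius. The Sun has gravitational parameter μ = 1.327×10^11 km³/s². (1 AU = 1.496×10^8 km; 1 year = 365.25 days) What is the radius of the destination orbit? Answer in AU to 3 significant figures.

r₂ = 5.86 AU

In km: r₁ = 1.25 × 1.496×10^8 = 1.870×10^8 km.
Transfer time t = 3.35 years × 365.25 × 86400 s = 1.0571796×10^8 s, and t = π√(a_t³/μ).
So a_t = (μ t²/π²)^(1/3) = (1.327×10^11 × (1.0571796×10^8)² / π²)^(1/3) = 5.3165×10^8 km.
Since a_t = (r₁ + r₂)/2, r₂ = 2a_t − r₁ = 2×5.3165×10^8 − 1.870×10^8 = 8.763×10^8 km.
In AU: r₂ = 8.763×10^8 / 1.496×10^8 = 5.86 AU.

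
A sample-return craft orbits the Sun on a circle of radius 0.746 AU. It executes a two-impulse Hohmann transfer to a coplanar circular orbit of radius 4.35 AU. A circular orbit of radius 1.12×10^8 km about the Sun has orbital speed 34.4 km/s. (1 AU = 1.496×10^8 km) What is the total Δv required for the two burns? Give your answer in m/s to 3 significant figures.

Δv = 17100 m/s

From the circular-orbit relation v² = μ/r at r = 1.12×10^8 km: μ = v²r = (34.4)² × 1.12×10^8 = 1.32536×10^11 km³/s².
In km: r₁ = 0.746 × 1.496×10^8 = 1.116016×10^8 km; r₂ = 4.35 × 1.496×10^8 = 6.5076×10^8 km.
Semi-major axis of the transfer orbit: a_t = (1.116016×10^8 + 6.5076×10^8)/2 = 3.811808×10^8 km.
Circular speed at r₁: v₁ = √(μ/r₁) = √(1.32536×10^11/1.116016×10^8) = 34.46 km/s.
On the transfer ellipse at r₁, vis-viva equation gives v_p = √[μ(2/r₁ − 1/a_t)] = 45.03 km/s.
First burn Δv₁ = |v_p − v₁| = 10.57 km/s.
At r₂, v₂ = √(μ/r₂) = 14.271 km/s.
Transfer-orbit speed at r₂: v_a = √[μ(2/r₂ − 1/a_t)] = 7.7219 km/s.
Second burn Δv₂ = |v₂ − v_a| = 6.549 km/s.
Δv = Δv₁ + Δv₂ = 10.57 + 6.549 = 17.12 km/s.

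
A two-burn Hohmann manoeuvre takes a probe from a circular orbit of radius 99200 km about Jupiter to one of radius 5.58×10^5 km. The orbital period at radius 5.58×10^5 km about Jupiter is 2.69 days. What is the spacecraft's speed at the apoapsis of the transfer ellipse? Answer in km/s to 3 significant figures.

v = 8.29 km/s

From Kepler's third law T² = 4π²r³/μ at r = 5.58×10^5 km, T = 2.69 days = 2.69 × 86400 s = 2.32416×10^5 s: μ = 4π²r³/T² = 1.26979×10^8 km³/s².
Semi-major axis of the transfer orbit: a_t = (99200 + 5.580×10^5)/2 = 3.286×10^5 km.
The apoapsis of the transfer ellipse is at r = 5.580×10^5 km.
From the vis-viva equation, v = √[μ(2/r − 1/a_t)] = 8.288 km/s.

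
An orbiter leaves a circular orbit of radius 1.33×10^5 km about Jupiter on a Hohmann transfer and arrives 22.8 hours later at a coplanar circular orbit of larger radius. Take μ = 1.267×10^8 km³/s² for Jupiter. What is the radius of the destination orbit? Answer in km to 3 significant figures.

r₂ = 7.51×10^5 km

Transfer time t = 22.8 hours = 82080 s, and t = π√(a_t³/μ).
So a_t = (μ t²/π²)^(1/3) = (1.267×10^8 × (82080)² / π²)^(1/3) = 4.4223×10^5 km.
Since a_t = (r₁ + r₂)/2, r₂ = 2a_t − r₁ = 2×4.4223×10^5 − 1.330×10^5 = 7.5146×10^5 km.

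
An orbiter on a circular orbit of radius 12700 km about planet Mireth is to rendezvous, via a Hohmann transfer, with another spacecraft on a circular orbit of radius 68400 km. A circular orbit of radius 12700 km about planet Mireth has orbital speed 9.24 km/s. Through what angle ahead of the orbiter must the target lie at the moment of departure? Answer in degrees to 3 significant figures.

φ = 97.8°

From the circular-orbit relation v² = μ/r at r = 12700 km: μ = v²r = (9.24)² × 12700 = 1.08430×10^6 km³/s².
The Hohmann ellipse has a_t = (r₁ + r₂)/2 = 40550 km.
The half-period of the transfer ellipse is t = π√(a_t³/μ) = 24640 s.
The target's mean motion on its circular orbit is ω₂ = √(μ/r₂³) = 5.821×10^-5 rad/s.
Angle swept by the target during transfer: ω₂·t = 1.434 rad = 82.16°.
Arrival is 180° from departure on the ellipse, so φ = 180° − 82.16° = 97.8°.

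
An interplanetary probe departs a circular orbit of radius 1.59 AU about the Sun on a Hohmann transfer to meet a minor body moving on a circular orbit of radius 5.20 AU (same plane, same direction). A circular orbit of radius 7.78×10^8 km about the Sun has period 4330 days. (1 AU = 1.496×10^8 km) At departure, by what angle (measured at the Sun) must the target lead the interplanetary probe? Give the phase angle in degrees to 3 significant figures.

From Kepler's third law T² = 4π²r³/μ at r = 7.78×10^8 km, T = 4330 days = 4330 × 86400 s = 3.74112×10^8 s: μ = 4π²r³/T² = 1.32830×10^11 km³/s².
In km: r₁ = 1.59 × 1.496×10^8 = 2.37864×10^8 km; r₂ = 5.20 × 1.496×10^8 = 7.7792×10^8 km.
Semi-major axis of the transfer orbit: a_t = (2.37864×10^8 + 7.7792×10^8)/2 = 5.07892×10^8 km.
The half-period of the transfer ellipse is t = π√(a_t³/μ) = 9.86641×10^7 s.
Target angular speed ω₂ = √(μ/r₂³) = 1.67975×10^-8 rad/s.
Angle swept by the target during transfer: ω₂·t = 1.6573 rad = 94.96°.
Arrival is 180° from departure on the ellipse, so φ = 180° − 94.96° = 85.0°.

φ = 85.0°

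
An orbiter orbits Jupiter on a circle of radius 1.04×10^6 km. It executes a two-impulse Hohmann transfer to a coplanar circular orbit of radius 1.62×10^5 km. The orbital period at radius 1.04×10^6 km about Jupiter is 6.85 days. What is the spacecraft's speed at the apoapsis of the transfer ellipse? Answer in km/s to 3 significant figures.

v = 5.73 km/s

From Kepler's third law T² = 4π²r³/μ at r = 1.04×10^6 km, T = 6.85 days = 6.85 × 86400 s = 5.9184×10^5 s: μ = 4π²r³/T² = 1.26780×10^8 km³/s².
Transfer-ellipse semi-major axis a_t = (r₁ + r₂)/2 = (1.040×10^6 + 1.620×10^5)/2 = 6.010×10^5 km.
At apoapsis, r = 1.040×10^6 km.
Applying v² = μ(2/r − 1/a_t): v = 5.732 km/s.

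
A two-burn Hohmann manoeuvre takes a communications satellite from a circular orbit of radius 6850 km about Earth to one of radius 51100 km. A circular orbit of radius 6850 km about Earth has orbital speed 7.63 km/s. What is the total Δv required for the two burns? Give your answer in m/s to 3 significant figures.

From the circular-orbit relation v² = μ/r at r = 6850 km: μ = v²r = (7.63)² × 6850 = 3.98786×10^5 km³/s².
The Hohmann ellipse has a_t = (r₁ + r₂)/2 = 28975 km.
Circular speed at r₁: v₁ = √(μ/r₁) = √(3.98786×10^5/6850) = 7.6300 km/s.
On the transfer ellipse at r₁, vis-viva equation gives v_p = √[μ(2/r₁ − 1/a_t)] = 10.133 km/s.
First burn Δv₁ = |v_p − v₁| = 2.503 km/s.
At r₂, v₂ = √(μ/r₂) = 2.7936 km/s.
Transfer-orbit speed at r₂: v_a = √[μ(2/r₂ − 1/a_t)] = 1.3583 km/s.
Second burn Δv₂ = |v₂ − v_a| = 1.435 km/s.
Δv = Δv₁ + Δv₂ = 2.503 + 1.435 = 3.938 km/s.

Δv = 3940 m/s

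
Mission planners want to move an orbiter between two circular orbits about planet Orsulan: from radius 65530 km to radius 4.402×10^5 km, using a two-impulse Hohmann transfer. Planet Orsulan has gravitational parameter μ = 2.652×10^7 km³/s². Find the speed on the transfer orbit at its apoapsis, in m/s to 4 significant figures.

v = 3951 m/s

The Hohmann ellipse has a_t = (r₁ + r₂)/2 = 2.52865×10^5 km.
The apoapsis of the transfer ellipse is at r = 4.402×10^5 km.
From the vis-viva equation, v = √[μ(2/r − 1/a_t)] = 3.951 km/s.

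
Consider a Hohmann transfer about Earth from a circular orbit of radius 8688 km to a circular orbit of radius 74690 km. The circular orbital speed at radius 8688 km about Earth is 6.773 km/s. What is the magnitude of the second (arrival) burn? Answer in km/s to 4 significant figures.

Δv₂ = 1.255 km/s

From the circular-orbit relation v² = μ/r at r = 8688 km: μ = v²r = (6.773)² × 8688 = 3.98549×10^5 km³/s².
Transfer-ellipse semi-major axis a_t = (r₁ + r₂)/2 = (8688 + 74690)/2 = 41689 km.
Circular speed at r = 74690 km: v_c = √(μ/r) = 2.310 km/s.
Transfer-orbit speed at the same r (vis-viva, a = a_t): v_t = √[μ(2/r − 1/a_t)] = 1.055 km/s.
Δv₂ = |v_t − v_c| = |1.055 − 2.310| = 1.255 km/s.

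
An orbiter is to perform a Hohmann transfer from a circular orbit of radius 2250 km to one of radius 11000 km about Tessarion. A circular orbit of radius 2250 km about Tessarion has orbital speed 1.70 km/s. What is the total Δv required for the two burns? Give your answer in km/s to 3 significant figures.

From the circular-orbit relation v² = μ/r at r = 2250 km: μ = v²r = (1.70)² × 2250 = 6502.50 km³/s².
The Hohmann ellipse has a_t = (r₁ + r₂)/2 = 6625 km.
At r₁ the circular-orbit speed is v₁ = √(μ/r₁) = 1.7000 km/s.
On the transfer ellipse at r₁, vis-viva equation gives v_p = √[μ(2/r₁ − 1/a_t)] = 2.1905 km/s.
First burn Δv₁ = |v_p − v₁| = 0.4905 km/s.
At r₂, v₂ = √(μ/r₂) = 0.7689 km/s.
Transfer-orbit speed at r₂: v_a = √[μ(2/r₂ − 1/a_t)] = 0.4481 km/s.
Second burn Δv₂ = |v₂ − v_a| = 0.3208 km/s.
Δv = Δv₁ + Δv₂ = 0.4905 + 0.3208 = 0.8113 km/s.

Δv = 0.811 km/s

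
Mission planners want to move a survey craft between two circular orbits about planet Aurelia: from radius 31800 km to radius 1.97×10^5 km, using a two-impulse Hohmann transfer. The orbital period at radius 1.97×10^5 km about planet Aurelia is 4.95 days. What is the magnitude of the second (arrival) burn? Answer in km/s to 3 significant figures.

From Kepler's third law T² = 4π²r³/μ at r = 1.97×10^5 km, T = 4.95 days = 4.95 × 86400 s = 4.2768×10^5 s: μ = 4π²r³/T² = 1.65014×10^6 km³/s².
Semi-major axis of the transfer orbit: a_t = (31800 + 1.970×10^5)/2 = 1.144×10^5 km.
On the circular orbit at r = 1.970×10^5 km, v_c = √(μ/r) = 2.894 km/s.
Transfer-orbit speed at the same r (vis-viva, a = a_t): v_t = √[μ(2/r − 1/a_t)] = 1.526 km/s.
Δv₂ = |v_t − v_c| = |1.526 − 2.894| = 1.368 km/s.

Δv₂ = 1.37 km/s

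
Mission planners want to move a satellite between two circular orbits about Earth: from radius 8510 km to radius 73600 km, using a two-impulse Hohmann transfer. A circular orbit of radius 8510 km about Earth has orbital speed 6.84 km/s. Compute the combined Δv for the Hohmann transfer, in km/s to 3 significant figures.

From the circular-orbit relation v² = μ/r at r = 8510 km: μ = v²r = (6.84)² × 8510 = 3.98145×10^5 km³/s².
Semi-major axis of the transfer orbit: a_t = (8510 + 73600)/2 = 41055 km.
At r₁ the circular-orbit speed is v₁ = √(μ/r₁) = 6.840 km/s.
Transfer-orbit speed at r₁ (v² = μ(2/r − 1/a)): v_p = √[μ(2/r₁ − 1/a_t)] = 9.158 km/s.
First burn Δv₁ = |v_p − v₁| = 2.318 km/s.
Circular speed at r₂: v₂ = √(μ/r₂) = 2.326 km/s.
Transfer-orbit speed at r₂: v_a = √[μ(2/r₂ − 1/a_t)] = 1.059 km/s.
Second burn Δv₂ = |v₂ − v_a| = 1.267 km/s.
Total Δv = Δv₁ + Δv₂ = 3.585 km/s.

Δv = 3.59 km/s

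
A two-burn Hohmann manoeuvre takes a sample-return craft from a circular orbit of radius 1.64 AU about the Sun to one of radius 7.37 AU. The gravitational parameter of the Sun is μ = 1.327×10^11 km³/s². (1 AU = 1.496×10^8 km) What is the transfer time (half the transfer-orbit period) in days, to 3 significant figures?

In km: r₁ = 1.64 × 1.496×10^8 = 2.45344×10^8 km; r₂ = 7.37 × 1.496×10^8 = 1.102552×10^9 km.
The Hohmann ellipse has a_t = (r₁ + r₂)/2 = 6.73948×10^8 km.
Half the transfer-orbit period gives t = π√(a_t³/μ) = 1.509×10^8 s.
Converting: 1.509×10^8 s ÷ 86400 s/day = 1750 days.

t = 1750 days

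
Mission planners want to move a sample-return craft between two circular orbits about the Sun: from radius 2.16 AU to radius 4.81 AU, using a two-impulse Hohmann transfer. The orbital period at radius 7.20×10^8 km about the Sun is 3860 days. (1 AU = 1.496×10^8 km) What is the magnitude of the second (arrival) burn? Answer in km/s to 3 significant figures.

Δv₂ = 2.89 km/s

From Kepler's third law T² = 4π²r³/μ at r = 7.20×10^8 km, T = 3860 days = 3860 × 86400 s = 3.33504×10^8 s: μ = 4π²r³/T² = 1.32481×10^11 km³/s².
In km: r₁ = 2.16 × 1.496×10^8 = 3.23136×10^8 km; r₂ = 4.81 × 1.496×10^8 = 7.19576×10^8 km.
Semi-major axis of the transfer orbit: a_t = (3.23136×10^8 + 7.19576×10^8)/2 = 5.21356×10^8 km.
On the circular orbit at r = 7.19576×10^8 km, v_c = √(μ/r) = 13.5687 km/s.
Vis-viva on the transfer ellipse at r = 7.19576×10^8 km gives v_t = √[μ(2/r − 1/a_t)] = 10.6823 km/s.
Δv₂ = |v_t − v_c| = |10.6823 − 13.5687| = 2.886 km/s.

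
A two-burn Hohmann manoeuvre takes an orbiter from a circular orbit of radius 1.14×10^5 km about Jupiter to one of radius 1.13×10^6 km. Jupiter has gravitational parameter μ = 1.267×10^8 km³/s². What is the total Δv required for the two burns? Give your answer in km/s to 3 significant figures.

Δv = 17.7 km/s

Semi-major axis of the transfer orbit: a_t = (1.140×10^5 + 1.130×10^6)/2 = 6.220×10^5 km.
Circular speed at r₁: v₁ = √(μ/r₁) = √(1.267×10^8/1.140×10^5) = 33.3377 km/s.
On the transfer ellipse at r₁, vis-viva equation gives v_p = √[μ(2/r₁ − 1/a_t)] = 44.9345 km/s.
First burn Δv₁ = |v_p − v₁| = 11.597 km/s.
Circular speed at r₂: v₂ = √(μ/r₂) = 10.58886 km/s.
Transfer-orbit speed at r₂: v_a = √[μ(2/r₂ − 1/a_t)] = 4.533215 km/s.
Second burn Δv₂ = |v₂ − v_a| = 6.0556 km/s.
Δv = Δv₁ + Δv₂ = 11.597 + 6.0556 = 17.65 km/s.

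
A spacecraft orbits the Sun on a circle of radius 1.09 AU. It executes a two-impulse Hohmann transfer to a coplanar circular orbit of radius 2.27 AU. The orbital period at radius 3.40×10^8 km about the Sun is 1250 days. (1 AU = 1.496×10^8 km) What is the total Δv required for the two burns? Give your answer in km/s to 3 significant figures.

Δv = 8.49 km/s

From Kepler's third law T² = 4π²r³/μ at r = 3.40×10^8 km, T = 1250 days = 1250 × 86400 s = 1.080×10^8 s: μ = 4π²r³/T² = 1.33030×10^11 km³/s².
In km: r₁ = 1.09 × 1.496×10^8 = 1.63064×10^8 km; r₂ = 2.27 × 1.496×10^8 = 3.39592×10^8 km.
Transfer-ellipse semi-major axis a_t = (r₁ + r₂)/2 = (1.63064×10^8 + 3.39592×10^8)/2 = 2.51328×10^8 km.
Circular speed at r₁: v₁ = √(μ/r₁) = √(1.33030×10^11/1.63064×10^8) = 28.562 km/s.
On the transfer ellipse at r₁, vis-viva equation gives v_p = √[μ(2/r₁ − 1/a_t)] = 33.201 km/s.
First burn Δv₁ = |v_p − v₁| = 4.639 km/s.
At r₂, v₂ = √(μ/r₂) = 19.79 km/s.
Transfer-orbit speed at r₂: v_a = √[μ(2/r₂ − 1/a_t)] = 15.94 km/s.
Second burn Δv₂ = |v₂ − v_a| = 3.850 km/s.
Δv = Δv₁ + Δv₂ = 4.639 + 3.850 = 8.489 km/s.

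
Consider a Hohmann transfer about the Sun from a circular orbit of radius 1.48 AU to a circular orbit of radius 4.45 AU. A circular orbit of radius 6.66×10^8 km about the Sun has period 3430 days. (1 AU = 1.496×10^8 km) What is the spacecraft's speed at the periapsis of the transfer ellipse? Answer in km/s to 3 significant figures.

From Kepler's third law T² = 4π²r³/μ at r = 6.66×10^8 km, T = 3430 days = 3430 × 86400 s = 2.96352×10^8 s: μ = 4π²r³/T² = 1.32790×10^11 km³/s².
In km: r₁ = 1.48 × 1.496×10^8 = 2.21408×10^8 km; r₂ = 4.45 × 1.496×10^8 = 6.6572×10^8 km.
Transfer-ellipse semi-major axis a_t = (r₁ + r₂)/2 = (2.21408×10^8 + 6.6572×10^8)/2 = 4.43564×10^8 km.
At periapsis, r = 2.21408×10^8 km.
From the vis-viva equation, v = √[μ(2/r − 1/a_t)] = 30.00 km/s.

v = 30.0 km/s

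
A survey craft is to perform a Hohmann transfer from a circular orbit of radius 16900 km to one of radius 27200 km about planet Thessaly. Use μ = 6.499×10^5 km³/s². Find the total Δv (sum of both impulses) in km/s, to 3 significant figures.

Δv = 1.29 km/s

Semi-major axis of the transfer orbit: a_t = (16900 + 27200)/2 = 22050 km.
At r₁ the circular-orbit speed is v₁ = √(μ/r₁) = 6.2013 km/s.
Transfer-orbit speed at r₁ (vis-viva equation): v_p = √[μ(2/r₁ − 1/a_t)] = 6.8875 km/s.
First burn Δv₁ = |v_p − v₁| = 0.6862 km/s.
Circular speed at r₂: v₂ = √(μ/r₂) = 4.8881 km/s.
Transfer-orbit speed at r₂: v_a = √[μ(2/r₂ − 1/a_t)] = 4.2794 km/s.
Second burn Δv₂ = |v₂ − v_a| = 0.6087 km/s.
Δv = Δv₁ + Δv₂ = 0.6862 + 0.6087 = 1.295 km/s.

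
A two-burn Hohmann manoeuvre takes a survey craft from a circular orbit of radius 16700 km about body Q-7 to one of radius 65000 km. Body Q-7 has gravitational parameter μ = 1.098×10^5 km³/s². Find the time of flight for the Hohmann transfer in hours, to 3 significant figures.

t = 21.7 hours

Transfer-ellipse semi-major axis a_t = (r₁ + r₂)/2 = (16700 + 65000)/2 = 40850 km.
By Kepler's third law the transfer-orbit period is T = 2π√(a_t³/μ), so t = T/2 = 78280 s.
Converting: 78280 s ÷ 3600 s/hour = 21.7 hours.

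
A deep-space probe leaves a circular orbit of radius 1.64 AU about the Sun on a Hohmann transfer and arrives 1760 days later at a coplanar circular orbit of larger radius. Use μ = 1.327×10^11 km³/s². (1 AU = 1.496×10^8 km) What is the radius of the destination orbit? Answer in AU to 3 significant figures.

In km: r₁ = 1.64 × 1.496×10^8 = 2.45344×10^8 km.
Transfer time t = 1760 days = 1.52064×10^8 s, and t = π√(a_t³/μ).
So a_t = (μ t²/π²)^(1/3) = (1.327×10^11 × (1.52064×10^8)² / π²)^(1/3) = 6.7745×10^8 km.
Since a_t = (r₁ + r₂)/2, r₂ = 2a_t − r₁ = 2×6.7745×10^8 − 2.45344×10^8 = 1.109556×10^9 km.
In AU: r₂ = 1.109556×10^9 / 1.496×10^8 = 7.42 AU.

r₂ = 7.42 AU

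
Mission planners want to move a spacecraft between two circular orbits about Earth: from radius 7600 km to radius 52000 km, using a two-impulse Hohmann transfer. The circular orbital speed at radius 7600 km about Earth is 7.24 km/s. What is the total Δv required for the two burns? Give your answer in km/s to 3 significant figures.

From the circular-orbit relation v² = μ/r at r = 7600 km: μ = v²r = (7.24)² × 7600 = 3.98374×10^5 km³/s².
Semi-major axis of the transfer orbit: a_t = (7600 + 52000)/2 = 29800 km.
Circular speed at r₁: v₁ = √(μ/r₁) = √(3.98374×10^5/7600) = 7.240 km/s.
Transfer-orbit speed at r₁ (vis-viva): v_p = √[μ(2/r₁ − 1/a_t)] = 9.564 km/s.
First burn Δv₁ = |v_p − v₁| = 2.324 km/s.
Circular speed at r₂: v₂ = √(μ/r₂) = 2.768 km/s.
Transfer-orbit speed at r₂: v_a = √[μ(2/r₂ − 1/a_t)] = 1.398 km/s.
Second burn Δv₂ = |v₂ − v_a| = 1.370 km/s.
Total Δv = Δv₁ + Δv₂ = 3.694 km/s.

Δv = 3.69 km/s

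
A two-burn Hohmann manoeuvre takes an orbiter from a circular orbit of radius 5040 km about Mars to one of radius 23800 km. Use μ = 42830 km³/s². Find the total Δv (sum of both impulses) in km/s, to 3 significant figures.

Transfer-ellipse semi-major axis a_t = (r₁ + r₂)/2 = (5040 + 23800)/2 = 14420 km.
At r₁ the circular-orbit speed is v₁ = √(μ/r₁) = 2.915 km/s.
On the transfer ellipse at r₁, vis-viva gives v_p = √[μ(2/r₁ − 1/a_t)] = 3.745 km/s.
First burn Δv₁ = |v_p − v₁| = 0.8300 km/s.
At r₂, v₂ = √(μ/r₂) = 1.3415 km/s.
Transfer-orbit speed at r₂: v_a = √[μ(2/r₂ − 1/a_t)] = 0.79308 km/s.
Second burn Δv₂ = |v₂ − v_a| = 0.5484 km/s.
Δv = Δv₁ + Δv₂ = 0.8300 + 0.5484 = 1.378 km/s.

Δv = 1.38 km/s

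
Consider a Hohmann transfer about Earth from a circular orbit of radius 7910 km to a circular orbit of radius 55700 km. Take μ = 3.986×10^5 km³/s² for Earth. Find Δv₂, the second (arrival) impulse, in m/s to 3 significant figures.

Transfer-ellipse semi-major axis a_t = (r₁ + r₂)/2 = (7910 + 55700)/2 = 31805 km.
On the circular orbit at r = 55700 km, v_c = √(μ/r) = 2.675 km/s.
Vis-viva on the transfer ellipse at r = 55700 km gives v_t = √[μ(2/r − 1/a_t)] = 1.334 km/s.
Δv₂ = |v_t − v_c| = |1.334 − 2.675| = 1.341 km/s.

Δv₂ = 1340 m/s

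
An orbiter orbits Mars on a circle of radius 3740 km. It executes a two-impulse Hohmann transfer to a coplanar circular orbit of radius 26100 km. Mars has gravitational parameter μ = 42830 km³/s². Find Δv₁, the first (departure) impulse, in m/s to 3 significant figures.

Transfer-ellipse semi-major axis a_t = (r₁ + r₂)/2 = (3740 + 26100)/2 = 14920 km.
Circular speed at r = 3740 km: v_c = √(μ/r) = 3.384 km/s.
Transfer-orbit speed at the same r (vis-viva, a = a_t): v_t = √[μ(2/r − 1/a_t)] = 4.476 km/s.
Δv₁ = |v_t − v_c| = |4.476 − 3.384| = 1.092 km/s.

Δv₁ = 1090 m/s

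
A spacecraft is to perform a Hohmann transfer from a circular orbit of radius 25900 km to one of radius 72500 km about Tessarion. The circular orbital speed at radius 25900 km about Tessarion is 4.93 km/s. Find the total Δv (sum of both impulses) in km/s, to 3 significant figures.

Δv = 1.86 km/s

From the circular-orbit relation v² = μ/r at r = 25900 km: μ = v²r = (4.93)² × 25900 = 6.29497×10^5 km³/s².
Transfer-ellipse semi-major axis a_t = (r₁ + r₂)/2 = (25900 + 72500)/2 = 49200 km.
At r₁ the circular-orbit speed is v₁ = √(μ/r₁) = 4.9300 km/s.
Transfer-orbit speed at r₁ (vis-viva): v_p = √[μ(2/r₁ − 1/a_t)] = 5.9846 km/s.
First burn Δv₁ = |v_p − v₁| = 1.0546 km/s.
At r₂, v₂ = √(μ/r₂) = 2.946645 km/s.
Transfer-orbit speed at r₂: v_a = √[μ(2/r₂ − 1/a_t)] = 2.137938 km/s.
Second burn Δv₂ = |v₂ − v_a| = 0.80871 km/s.
Δv = Δv₁ + Δv₂ = 1.0546 + 0.80871 = 1.863 km/s.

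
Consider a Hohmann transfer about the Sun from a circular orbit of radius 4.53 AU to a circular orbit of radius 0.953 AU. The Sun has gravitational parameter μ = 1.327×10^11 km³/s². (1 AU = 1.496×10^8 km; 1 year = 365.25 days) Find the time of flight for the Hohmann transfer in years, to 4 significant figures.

In km: r₁ = 4.53 × 1.496×10^8 = 6.77688×10^8 km; r₂ = 0.953 × 1.496×10^8 = 1.425688×10^8 km.
Semi-major axis of the transfer orbit: a_t = (6.77688×10^8 + 1.425688×10^8)/2 = 4.101284×10^8 km.
Transfer time t = π√(a_t³/μ) = π√((4.101284×10^8)³ / 1.327×10^11) = 7.163×10^7 s.
Converting: 7.163×10^7 s ÷ 3.15576×10^7 s/year (365.25 × 86400) = 2.270 years.

t = 2.270 years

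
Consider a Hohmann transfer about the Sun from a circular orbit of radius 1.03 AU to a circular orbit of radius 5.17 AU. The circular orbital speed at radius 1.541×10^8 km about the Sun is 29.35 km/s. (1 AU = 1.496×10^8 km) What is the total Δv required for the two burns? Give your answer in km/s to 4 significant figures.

From the circular-orbit relation v² = μ/r at r = 1.541×10^8 km: μ = v²r = (29.35)² × 1.541×10^8 = 1.32745×10^11 km³/s².
In km: r₁ = 1.03 × 1.496×10^8 = 1.54088×10^8 km; r₂ = 5.17 × 1.496×10^8 = 7.73432×10^8 km.
The Hohmann ellipse has a_t = (r₁ + r₂)/2 = 4.6376×10^8 km.
At r₁ the circular-orbit speed is v₁ = √(μ/r₁) = 29.351 km/s.
Transfer-orbit speed at r₁ (vis-viva equation): v_p = √[μ(2/r₁ − 1/a_t)] = 37.904 km/s.
First burn Δv₁ = |v_p − v₁| = 8.553 km/s.
Circular speed at r₂: v₂ = √(μ/r₂) = 13.101 km/s.
Transfer-orbit speed at r₂: v_a = √[μ(2/r₂ − 1/a_t)] = 7.5516 km/s.
Second burn Δv₂ = |v₂ − v_a| = 5.549 km/s.
Δv = Δv₁ + Δv₂ = 8.553 + 5.549 = 14.10 km/s.

Δv = 14.10 km/s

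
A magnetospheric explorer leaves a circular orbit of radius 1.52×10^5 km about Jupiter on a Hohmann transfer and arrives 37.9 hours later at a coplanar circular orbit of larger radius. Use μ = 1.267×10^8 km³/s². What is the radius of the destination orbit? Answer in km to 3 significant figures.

Transfer time t = 37.9 hours = 1.3644×10^5 s, and t = π√(a_t³/μ).
So a_t = (μ t²/π²)^(1/3) = (1.267×10^8 × (1.3644×10^5)² / π²)^(1/3) = 6.2056×10^5 km.
Since a_t = (r₁ + r₂)/2, r₂ = 2a_t − r₁ = 2×6.2056×10^5 − 1.520×10^5 = 1.08912×10^6 km.

r₂ = 1.09×10^6 km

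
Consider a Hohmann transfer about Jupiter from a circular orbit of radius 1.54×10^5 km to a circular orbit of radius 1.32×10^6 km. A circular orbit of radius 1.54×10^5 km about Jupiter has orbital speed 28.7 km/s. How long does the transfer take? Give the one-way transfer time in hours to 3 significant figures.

From the circular-orbit relation v² = μ/r at r = 1.54×10^5 km: μ = v²r = (28.7)² × 1.54×10^5 = 1.26848×10^8 km³/s².
Semi-major axis of the transfer orbit: a_t = (1.540×10^5 + 1.320×10^6)/2 = 7.370×10^5 km.
By Kepler's third law the transfer-orbit period is T = 2π√(a_t³/μ), so t = T/2 = 1.765×10^5 s.
Converting: 1.765×10^5 s ÷ 3600 s/hour = 49.0 hours.

t = 49.0 hours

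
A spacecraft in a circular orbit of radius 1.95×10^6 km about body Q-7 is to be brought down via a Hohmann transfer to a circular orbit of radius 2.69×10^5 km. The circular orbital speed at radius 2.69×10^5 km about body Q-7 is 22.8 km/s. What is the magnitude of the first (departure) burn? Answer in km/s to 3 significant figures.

From the circular-orbit relation v² = μ/r at r = 2.69×10^5 km: μ = v²r = (22.8)² × 2.69×10^5 = 1.39837×10^8 km³/s².
Transfer-ellipse semi-major axis a_t = (r₁ + r₂)/2 = (1.950×10^6 + 2.690×10^5)/2 = 1.1095×10^6 km.
On the circular orbit at r = 1.950×10^6 km, v_c = √(μ/r) = 8.4683 km/s.
Vis-viva on the transfer ellipse at r = 1.950×10^6 km gives v_t = √[μ(2/r − 1/a_t)] = 4.1697 km/s.
Δv₁ = |v_t − v_c| = |4.1697 − 8.4683| = 4.299 km/s.

Δv₁ = 4.30 km/s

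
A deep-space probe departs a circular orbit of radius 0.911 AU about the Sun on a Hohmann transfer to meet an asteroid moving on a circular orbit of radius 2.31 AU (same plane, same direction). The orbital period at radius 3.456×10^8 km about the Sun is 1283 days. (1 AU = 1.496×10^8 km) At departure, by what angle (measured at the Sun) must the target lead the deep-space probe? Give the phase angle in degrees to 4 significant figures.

From Kepler's third law T² = 4π²r³/μ at r = 3.456×10^8 km, T = 1283 days = 1283 × 86400 s = 1.108512×10^8 s: μ = 4π²r³/T² = 1.32617×10^11 km³/s².
In km: r₁ = 0.911 × 1.496×10^8 = 1.362856×10^8 km; r₂ = 2.31 × 1.496×10^8 = 3.45576×10^8 km.
The Hohmann ellipse has a_t = (r₁ + r₂)/2 = 2.409308×10^8 km.
Transfer time t = π√(a_t³/μ) = 3.226×10^7 s.
The target's mean motion on its circular orbit is ω₂ = √(μ/r₂³) = 5.669×10^-8 rad/s.
Angle swept by the target during transfer: ω₂·t = 1.8288 rad = 104.78°.
The deep-space probe traverses 180° on the transfer ellipse, so the target must lead by 180° − 104.78° = 75.22°.

φ = 75.22°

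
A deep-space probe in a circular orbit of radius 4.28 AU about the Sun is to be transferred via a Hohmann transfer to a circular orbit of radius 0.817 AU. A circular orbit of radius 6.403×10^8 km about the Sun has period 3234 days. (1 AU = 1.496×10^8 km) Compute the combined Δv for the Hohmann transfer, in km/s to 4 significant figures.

From Kepler's third law T² = 4π²r³/μ at r = 6.403×10^8 km, T = 3234 days = 3234 × 86400 s = 2.794176×10^8 s: μ = 4π²r³/T² = 1.32740×10^11 km³/s².
In km: r₁ = 4.28 × 1.496×10^8 = 6.40288×10^8 km; r₂ = 0.817 × 1.496×10^8 = 1.222232×10^8 km.
The Hohmann ellipse has a_t = (r₁ + r₂)/2 = 3.812556×10^8 km.
Circular speed at r₁: v₁ = √(μ/r₁) = √(1.32740×10^11/6.40288×10^8) = 14.398 km/s.
Transfer-orbit speed at r₁ (vis-viva): v_a = √[μ(2/r₁ − 1/a_t)] = 8.1523 km/s.
First burn Δv₁ = |v_a − v₁| = 6.246 km/s.
Circular speed at r₂: v₂ = √(μ/r₂) = 32.955 km/s.
Transfer-orbit speed at r₂: v_p = √[μ(2/r₂ − 1/a_t)] = 42.707 km/s.
Second burn Δv₂ = |v₂ − v_p| = 9.752 km/s.
Total Δv = Δv₁ + Δv₂ = 16.00 km/s.

Δv = 16.00 km/s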